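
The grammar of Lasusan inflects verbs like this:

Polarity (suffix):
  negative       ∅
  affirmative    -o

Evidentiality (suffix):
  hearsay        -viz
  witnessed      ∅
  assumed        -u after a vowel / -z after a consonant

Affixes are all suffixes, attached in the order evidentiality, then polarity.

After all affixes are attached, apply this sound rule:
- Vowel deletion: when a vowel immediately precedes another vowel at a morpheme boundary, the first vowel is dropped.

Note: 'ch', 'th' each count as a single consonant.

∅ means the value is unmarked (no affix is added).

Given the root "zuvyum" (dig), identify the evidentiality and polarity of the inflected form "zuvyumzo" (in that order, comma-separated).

Segment: zuvyum-z-o.
evidentiality: -u/z → assumed.
polarity: -o → affirmative.

assumed, affirmative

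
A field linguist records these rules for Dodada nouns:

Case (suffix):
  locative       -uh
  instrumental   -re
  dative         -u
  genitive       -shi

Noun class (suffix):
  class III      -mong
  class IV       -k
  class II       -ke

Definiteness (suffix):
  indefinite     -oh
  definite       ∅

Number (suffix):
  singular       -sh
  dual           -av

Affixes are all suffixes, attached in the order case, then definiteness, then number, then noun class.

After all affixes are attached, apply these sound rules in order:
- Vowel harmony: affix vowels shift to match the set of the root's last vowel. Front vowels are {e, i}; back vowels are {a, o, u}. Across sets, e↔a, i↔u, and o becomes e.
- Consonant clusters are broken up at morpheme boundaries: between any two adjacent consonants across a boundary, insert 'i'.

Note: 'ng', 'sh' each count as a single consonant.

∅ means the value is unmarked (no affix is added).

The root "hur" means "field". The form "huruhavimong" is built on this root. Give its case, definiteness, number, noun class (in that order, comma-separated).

locative, definite, dual, class III

Segment: hur-uh-av-mong.
case: -uh → locative.
definiteness: ∅ → definite.
number: -av → dual.
noun class: -mong → class III.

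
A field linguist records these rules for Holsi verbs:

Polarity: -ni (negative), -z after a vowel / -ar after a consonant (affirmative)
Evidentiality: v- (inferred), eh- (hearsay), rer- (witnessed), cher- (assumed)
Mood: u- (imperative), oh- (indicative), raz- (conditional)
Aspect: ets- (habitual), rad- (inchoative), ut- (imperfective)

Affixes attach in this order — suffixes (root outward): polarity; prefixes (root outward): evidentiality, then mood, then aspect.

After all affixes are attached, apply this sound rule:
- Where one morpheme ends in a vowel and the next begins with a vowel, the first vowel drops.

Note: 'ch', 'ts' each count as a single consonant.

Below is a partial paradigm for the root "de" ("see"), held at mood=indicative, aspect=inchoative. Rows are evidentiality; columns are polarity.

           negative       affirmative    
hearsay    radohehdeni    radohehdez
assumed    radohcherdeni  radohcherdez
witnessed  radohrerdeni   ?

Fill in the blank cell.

Attach evidentiality witnessed rer- → rerde.
Attach mood indicative oh- → ohrerde.
Attach polarity affirmative -z (after vowel 'e') → ohrerdez.
Attach aspect inchoative rad- → radohrerdez.
Vowel deletion: no change.

radohrerdez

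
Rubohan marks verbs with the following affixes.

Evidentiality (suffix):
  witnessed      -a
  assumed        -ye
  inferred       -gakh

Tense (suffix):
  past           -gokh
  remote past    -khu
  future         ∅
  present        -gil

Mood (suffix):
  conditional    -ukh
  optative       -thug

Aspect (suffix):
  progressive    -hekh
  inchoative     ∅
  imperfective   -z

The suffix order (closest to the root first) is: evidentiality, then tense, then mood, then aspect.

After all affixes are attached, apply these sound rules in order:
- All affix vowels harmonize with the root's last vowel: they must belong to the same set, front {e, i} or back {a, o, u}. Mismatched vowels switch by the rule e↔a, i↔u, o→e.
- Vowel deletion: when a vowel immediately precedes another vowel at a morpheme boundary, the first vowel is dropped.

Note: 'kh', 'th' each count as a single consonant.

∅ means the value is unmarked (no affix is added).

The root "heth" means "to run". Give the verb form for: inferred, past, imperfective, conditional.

hethgekhgekhikhz

Attach evidentiality inferred -gakh → hethgakh.
Attach tense past -gokh → hethgakhgokh.
Attach mood conditional -ukh → hethgakhgokhukh.
Attach aspect imperfective -z → hethgakhgokhukhz.
Apply vowel harmony: hethgakhgokhukhz → hethgekhgekhikhz.
Vowel deletion: no change.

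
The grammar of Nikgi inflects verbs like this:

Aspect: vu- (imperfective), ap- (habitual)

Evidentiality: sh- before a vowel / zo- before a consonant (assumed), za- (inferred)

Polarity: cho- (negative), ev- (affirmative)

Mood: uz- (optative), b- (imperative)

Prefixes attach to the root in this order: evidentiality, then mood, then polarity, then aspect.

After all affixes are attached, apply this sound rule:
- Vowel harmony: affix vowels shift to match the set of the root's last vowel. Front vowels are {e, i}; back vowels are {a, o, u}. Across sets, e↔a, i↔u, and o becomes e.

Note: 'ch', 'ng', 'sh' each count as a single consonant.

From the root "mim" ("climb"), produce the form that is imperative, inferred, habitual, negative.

epchebzemim

Attach evidentiality inferred za- → zamim.
Attach mood imperative b- → bzamim.
Attach polarity negative cho- → chobzamim.
Attach aspect habitual ap- → apchobzamim.
Apply vowel harmony: apchobzamim → epchebzemim.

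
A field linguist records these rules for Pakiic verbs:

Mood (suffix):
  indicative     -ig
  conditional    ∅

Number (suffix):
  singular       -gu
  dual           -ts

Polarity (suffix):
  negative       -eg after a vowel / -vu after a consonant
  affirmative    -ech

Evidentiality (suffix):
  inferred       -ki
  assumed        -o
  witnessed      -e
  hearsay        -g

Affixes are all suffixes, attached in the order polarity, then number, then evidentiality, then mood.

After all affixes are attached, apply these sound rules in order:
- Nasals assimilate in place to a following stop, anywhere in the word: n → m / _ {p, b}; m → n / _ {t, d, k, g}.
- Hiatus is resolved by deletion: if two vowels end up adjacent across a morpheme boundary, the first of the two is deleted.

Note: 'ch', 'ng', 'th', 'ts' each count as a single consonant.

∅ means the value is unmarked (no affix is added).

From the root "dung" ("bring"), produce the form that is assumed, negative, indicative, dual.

dungvutsig

Attach polarity negative -vu (after consonant 'ng') → dungvu.
Attach number dual -ts → dungvuts.
Attach evidentiality assumed -o → dungvutso.
Attach mood indicative -ig → dungvutsoig.
Nasal assimilation: no change.
Apply vowel deletion: dungvutsoig → dungvutsig.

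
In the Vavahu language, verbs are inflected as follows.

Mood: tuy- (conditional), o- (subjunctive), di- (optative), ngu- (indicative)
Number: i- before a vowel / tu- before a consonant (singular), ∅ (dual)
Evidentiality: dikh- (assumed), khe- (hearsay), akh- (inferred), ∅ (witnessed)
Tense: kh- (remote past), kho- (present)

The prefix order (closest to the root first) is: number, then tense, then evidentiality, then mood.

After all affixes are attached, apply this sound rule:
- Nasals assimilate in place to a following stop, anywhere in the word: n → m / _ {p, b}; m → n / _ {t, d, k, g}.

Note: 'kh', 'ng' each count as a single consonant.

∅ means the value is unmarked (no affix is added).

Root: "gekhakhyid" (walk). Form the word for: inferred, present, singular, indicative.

nguakhkhotugekhakhyid

Attach number singular tu- (before consonant 'g') → tugekhakhyid.
Attach tense present kho- → khotugekhakhyid.
Attach evidentiality inferred akh- → akhkhotugekhakhyid.
Attach mood indicative ngu- → nguakhkhotugekhakhyid.
Nasal assimilation: no change.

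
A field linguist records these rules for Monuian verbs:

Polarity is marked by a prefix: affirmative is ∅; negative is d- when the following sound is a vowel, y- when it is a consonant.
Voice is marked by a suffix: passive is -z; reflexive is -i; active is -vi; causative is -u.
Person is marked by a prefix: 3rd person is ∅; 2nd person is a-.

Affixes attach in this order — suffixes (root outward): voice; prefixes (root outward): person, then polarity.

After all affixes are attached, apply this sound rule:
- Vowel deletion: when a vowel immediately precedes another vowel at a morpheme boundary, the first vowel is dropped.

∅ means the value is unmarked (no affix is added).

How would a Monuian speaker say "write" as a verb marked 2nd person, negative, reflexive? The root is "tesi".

datesi

Attach person 2nd person a- → atesi.
Attach polarity negative d- (before vowel 'a') → datesi.
Attach voice reflexive -i → datesii.
Apply vowel deletion: datesii → datesi.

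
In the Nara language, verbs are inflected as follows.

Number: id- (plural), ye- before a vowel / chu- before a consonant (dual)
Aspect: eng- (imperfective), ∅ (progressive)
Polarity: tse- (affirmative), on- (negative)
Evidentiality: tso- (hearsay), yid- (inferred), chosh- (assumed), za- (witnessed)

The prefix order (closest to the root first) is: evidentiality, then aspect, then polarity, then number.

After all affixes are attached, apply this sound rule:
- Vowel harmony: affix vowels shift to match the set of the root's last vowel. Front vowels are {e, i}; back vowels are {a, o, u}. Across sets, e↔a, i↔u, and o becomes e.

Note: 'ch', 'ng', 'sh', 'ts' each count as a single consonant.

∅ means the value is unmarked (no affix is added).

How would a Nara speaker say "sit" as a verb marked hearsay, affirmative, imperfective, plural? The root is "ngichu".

udtsaangtsongichu

Attach evidentiality hearsay tso- → tsongichu.
Attach aspect imperfective eng- → engtsongichu.
Attach polarity affirmative tse- → tseengtsongichu.
Attach number plural id- → idtseengtsongichu.
Apply vowel harmony: idtseengtsongichu → udtsaangtsongichu.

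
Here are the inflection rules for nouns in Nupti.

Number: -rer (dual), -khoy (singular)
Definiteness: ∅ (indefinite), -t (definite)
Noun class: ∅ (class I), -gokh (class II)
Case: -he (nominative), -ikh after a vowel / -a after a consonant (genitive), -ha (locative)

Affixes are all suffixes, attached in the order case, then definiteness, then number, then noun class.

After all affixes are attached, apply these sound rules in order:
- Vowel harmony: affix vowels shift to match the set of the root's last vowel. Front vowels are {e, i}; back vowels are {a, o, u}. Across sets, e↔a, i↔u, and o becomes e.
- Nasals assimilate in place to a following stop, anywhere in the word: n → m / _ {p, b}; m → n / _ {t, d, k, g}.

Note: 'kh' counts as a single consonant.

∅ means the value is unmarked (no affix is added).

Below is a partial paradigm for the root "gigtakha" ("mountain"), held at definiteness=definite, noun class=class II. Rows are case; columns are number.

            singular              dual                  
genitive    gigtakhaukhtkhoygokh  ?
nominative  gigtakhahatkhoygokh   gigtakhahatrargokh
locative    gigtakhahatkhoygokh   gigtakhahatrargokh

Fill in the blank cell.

gigtakhaukhtrargokh

Attach case genitive -ikh (after vowel 'a') → gigtakhaikh.
Attach definiteness definite -t → gigtakhaikht.
Attach number dual -rer → gigtakhaikhtrer.
Attach noun class class II -gokh → gigtakhaikhtrergokh.
Apply vowel harmony: gigtakhaikhtrergokh → gigtakhaukhtrargokh.
Nasal assimilation: no change.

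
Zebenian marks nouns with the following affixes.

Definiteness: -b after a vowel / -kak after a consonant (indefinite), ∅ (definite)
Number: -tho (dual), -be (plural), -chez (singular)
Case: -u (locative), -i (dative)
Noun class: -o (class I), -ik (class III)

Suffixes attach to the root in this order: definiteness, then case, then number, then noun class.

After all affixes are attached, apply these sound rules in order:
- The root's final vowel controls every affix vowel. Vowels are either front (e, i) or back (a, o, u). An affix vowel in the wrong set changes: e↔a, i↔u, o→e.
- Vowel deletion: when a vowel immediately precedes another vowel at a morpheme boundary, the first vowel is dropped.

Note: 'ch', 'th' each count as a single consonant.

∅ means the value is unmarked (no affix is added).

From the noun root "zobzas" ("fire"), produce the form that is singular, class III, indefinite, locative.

Attach definiteness indefinite -kak (after consonant 's') → zobzaskak.
Attach case locative -u → zobzaskaku.
Attach number singular -chez → zobzaskakuchez.
Attach noun class class III -ik → zobzaskakuchezik.
Apply vowel harmony: zobzaskakuchezik → zobzaskakuchazuk.
Vowel deletion: no change.

zobzaskakuchazuk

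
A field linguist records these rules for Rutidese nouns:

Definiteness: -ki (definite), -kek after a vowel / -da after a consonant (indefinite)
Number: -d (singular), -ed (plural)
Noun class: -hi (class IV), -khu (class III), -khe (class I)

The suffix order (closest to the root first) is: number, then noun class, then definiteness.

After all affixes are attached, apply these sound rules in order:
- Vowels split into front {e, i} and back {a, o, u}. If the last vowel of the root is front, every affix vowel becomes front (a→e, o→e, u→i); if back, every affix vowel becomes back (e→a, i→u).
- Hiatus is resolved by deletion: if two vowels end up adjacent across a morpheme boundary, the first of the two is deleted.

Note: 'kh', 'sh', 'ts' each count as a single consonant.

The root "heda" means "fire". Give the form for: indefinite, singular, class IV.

hedadhukak

Attach number singular -d → hedad.
Attach noun class class IV -hi → hedadhi.
Attach definiteness indefinite -kek (after vowel 'i') → hedadhikek.
Apply vowel harmony: hedadhikek → hedadhukak.
Vowel deletion: no change.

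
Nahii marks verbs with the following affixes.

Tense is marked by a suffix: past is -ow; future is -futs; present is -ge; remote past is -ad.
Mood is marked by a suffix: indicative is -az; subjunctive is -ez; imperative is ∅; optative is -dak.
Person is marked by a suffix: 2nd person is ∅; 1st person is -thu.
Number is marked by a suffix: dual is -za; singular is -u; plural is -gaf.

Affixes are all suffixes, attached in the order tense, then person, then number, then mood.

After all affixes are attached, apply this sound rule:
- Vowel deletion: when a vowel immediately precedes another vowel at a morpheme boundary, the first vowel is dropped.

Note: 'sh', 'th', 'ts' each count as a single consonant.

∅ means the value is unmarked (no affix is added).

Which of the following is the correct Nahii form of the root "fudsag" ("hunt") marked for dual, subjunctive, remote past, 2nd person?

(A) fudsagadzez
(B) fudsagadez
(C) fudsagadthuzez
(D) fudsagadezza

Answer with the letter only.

Attach tense remote past -ad → fudsagad.
person = 2nd person: zero marking, form stays fudsagad.
Attach number dual -za → fudsagadza.
Attach mood subjunctive -ez → fudsagadzaez.
Apply vowel deletion: fudsagadzaez → fudsagadzez.
So the correct form is fudsagadzez, option (A).
(B) fudsagadez is wrong: it uses singular instead of dual for number.
(D) fudsagadezza is wrong: it has the affixes in the wrong order.
(C) fudsagadthuzez is wrong: it uses 1st person instead of 2nd person for person.

A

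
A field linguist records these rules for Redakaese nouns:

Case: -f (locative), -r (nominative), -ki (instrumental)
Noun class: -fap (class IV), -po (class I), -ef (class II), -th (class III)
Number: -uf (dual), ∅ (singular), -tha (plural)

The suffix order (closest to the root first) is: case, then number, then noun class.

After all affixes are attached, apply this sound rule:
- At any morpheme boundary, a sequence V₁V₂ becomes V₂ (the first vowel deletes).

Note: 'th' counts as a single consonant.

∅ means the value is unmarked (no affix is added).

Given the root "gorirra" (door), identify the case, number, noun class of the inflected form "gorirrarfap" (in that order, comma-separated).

Segment: gorirra-r-fap.
case: -r → nominative.
number: ∅ → singular.
noun class: -fap → class IV.

nominative, singular, class IV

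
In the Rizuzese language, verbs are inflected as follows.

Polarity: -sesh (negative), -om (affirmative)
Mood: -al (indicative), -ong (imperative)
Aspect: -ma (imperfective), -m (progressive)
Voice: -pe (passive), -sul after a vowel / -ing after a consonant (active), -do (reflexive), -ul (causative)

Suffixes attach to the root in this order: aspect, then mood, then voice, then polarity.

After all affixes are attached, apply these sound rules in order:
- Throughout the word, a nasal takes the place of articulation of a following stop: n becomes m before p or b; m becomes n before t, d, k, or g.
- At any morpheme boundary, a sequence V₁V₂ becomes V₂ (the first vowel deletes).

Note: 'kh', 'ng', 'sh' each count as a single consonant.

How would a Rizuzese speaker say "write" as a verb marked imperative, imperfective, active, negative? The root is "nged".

Attach aspect imperfective -ma → ngedma.
Attach mood imperative -ong → ngedmaong.
Attach voice active -ing (after consonant 'ng') → ngedmaonging.
Attach polarity negative -sesh → ngedmaongingsesh.
Nasal assimilation: no change.
Apply vowel deletion: ngedmaongingsesh → ngedmongingsesh.

ngedmongingsesh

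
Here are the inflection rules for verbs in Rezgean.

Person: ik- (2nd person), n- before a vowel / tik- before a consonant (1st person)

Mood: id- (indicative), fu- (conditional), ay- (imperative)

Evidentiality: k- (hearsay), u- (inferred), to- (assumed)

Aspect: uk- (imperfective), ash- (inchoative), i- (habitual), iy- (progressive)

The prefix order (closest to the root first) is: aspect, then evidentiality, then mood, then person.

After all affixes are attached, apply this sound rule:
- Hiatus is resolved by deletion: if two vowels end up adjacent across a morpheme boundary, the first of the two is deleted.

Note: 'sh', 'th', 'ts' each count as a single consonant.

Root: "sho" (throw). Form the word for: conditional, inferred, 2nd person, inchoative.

ikfashsho

Attach aspect inchoative ash- → ashsho.
Attach evidentiality inferred u- → uashsho.
Attach mood conditional fu- → fuuashsho.
Attach person 2nd person ik- → ikfuuashsho.
Apply vowel deletion: ikfuuashsho → ikfashsho.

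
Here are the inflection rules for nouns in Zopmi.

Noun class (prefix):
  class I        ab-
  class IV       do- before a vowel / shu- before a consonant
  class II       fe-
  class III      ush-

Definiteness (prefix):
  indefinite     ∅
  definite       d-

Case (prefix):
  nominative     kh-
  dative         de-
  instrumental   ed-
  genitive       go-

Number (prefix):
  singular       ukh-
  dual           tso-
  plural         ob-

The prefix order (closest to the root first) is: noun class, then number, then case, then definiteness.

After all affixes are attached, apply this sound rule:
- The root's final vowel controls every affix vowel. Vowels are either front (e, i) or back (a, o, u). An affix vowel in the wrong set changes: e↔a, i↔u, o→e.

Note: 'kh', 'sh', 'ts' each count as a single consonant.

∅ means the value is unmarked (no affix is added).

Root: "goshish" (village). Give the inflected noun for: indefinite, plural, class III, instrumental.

Attach noun class class III ush- → ushgoshish.
Attach number plural ob- → obushgoshish.
Attach case instrumental ed- → edobushgoshish.
definiteness = indefinite: zero marking, form stays edobushgoshish.
Apply vowel harmony: edobushgoshish → edebishgoshish.

edebishgoshish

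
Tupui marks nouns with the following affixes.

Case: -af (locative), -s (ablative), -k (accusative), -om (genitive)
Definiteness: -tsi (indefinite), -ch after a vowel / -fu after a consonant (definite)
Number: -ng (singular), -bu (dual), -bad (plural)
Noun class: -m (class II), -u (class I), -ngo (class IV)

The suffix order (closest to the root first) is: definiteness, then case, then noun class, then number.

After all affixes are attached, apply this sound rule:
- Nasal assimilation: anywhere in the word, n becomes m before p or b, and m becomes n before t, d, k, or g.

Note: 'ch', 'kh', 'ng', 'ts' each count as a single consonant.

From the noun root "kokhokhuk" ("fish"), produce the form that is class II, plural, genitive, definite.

Attach definiteness definite -fu (after consonant 'k') → kokhokhukfu.
Attach case genitive -om → kokhokhukfuom.
Attach noun class class II -m → kokhokhukfuomm.
Attach number plural -bad → kokhokhukfuommbad.
Nasal assimilation: no change.

kokhokhukfuommbad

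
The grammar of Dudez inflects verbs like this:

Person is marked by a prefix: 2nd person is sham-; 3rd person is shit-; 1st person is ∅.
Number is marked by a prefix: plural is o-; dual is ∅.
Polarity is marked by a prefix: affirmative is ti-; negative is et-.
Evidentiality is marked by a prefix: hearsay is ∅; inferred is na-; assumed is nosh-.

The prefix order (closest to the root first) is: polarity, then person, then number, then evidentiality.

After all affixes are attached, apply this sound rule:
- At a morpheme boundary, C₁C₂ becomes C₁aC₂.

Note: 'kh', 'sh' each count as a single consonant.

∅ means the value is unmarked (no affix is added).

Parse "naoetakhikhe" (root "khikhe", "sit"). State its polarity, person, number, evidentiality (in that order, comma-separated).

negative, 1st person, plural, inferred

Segment: na-o-et-khikhe.
polarity: et- → negative.
person: ∅ → 1st person.
number: o- → plural.
evidentiality: na- → inferred.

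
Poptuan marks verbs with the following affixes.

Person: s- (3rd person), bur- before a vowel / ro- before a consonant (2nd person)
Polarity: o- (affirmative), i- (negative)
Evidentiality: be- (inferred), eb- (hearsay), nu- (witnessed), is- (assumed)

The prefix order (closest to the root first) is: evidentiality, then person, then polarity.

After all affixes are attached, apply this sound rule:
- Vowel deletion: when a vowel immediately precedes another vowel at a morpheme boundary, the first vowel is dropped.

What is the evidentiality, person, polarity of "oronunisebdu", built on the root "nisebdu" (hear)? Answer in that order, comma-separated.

witnessed, 2nd person, affirmative

Segment: o-ro-nu-nisebdu.
evidentiality: nu- → witnessed.
person: bur/ro- → 2nd person.
polarity: o- → affirmative.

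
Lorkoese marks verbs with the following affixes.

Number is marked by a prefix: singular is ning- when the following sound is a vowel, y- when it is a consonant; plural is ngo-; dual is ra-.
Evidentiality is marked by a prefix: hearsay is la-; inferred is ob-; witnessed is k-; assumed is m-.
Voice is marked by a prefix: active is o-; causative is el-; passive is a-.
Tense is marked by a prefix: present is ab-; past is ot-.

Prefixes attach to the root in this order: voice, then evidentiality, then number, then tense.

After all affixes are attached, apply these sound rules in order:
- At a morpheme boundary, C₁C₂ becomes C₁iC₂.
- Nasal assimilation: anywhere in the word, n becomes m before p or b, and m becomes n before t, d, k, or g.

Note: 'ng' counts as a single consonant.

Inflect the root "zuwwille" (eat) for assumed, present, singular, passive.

abiyimazuwwille

Attach voice passive a- → azuwwille.
Attach evidentiality assumed m- → mazuwwille.
Attach number singular y- (before consonant 'm') → ymazuwwille.
Attach tense present ab- → abymazuwwille.
Apply epenthesis: abymazuwwille → abiyimazuwwille.
Nasal assimilation: no change.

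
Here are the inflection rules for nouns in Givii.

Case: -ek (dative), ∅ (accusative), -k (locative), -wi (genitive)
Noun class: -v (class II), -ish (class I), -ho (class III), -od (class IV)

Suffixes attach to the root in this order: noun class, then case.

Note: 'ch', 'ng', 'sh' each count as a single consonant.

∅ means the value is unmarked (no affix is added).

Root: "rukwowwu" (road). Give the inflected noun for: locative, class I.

Attach noun class class I -ish → rukwowwuish.
Attach case locative -k → rukwowwuishk.

rukwowwuishk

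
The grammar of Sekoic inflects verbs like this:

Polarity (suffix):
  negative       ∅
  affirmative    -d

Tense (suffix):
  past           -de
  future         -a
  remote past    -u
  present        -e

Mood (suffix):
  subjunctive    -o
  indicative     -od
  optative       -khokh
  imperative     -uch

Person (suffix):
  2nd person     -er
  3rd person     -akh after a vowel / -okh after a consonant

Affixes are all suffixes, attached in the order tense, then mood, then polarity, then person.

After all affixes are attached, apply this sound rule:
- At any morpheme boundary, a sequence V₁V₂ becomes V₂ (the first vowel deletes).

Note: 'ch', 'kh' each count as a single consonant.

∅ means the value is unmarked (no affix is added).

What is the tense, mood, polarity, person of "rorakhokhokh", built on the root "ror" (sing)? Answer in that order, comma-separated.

Segment: ror-a-khokh-okh.
tense: -a → future.
mood: -khokh → optative.
polarity: ∅ → negative.
person: -akh/okh → 3rd person.

future, optative, negative, 3rd person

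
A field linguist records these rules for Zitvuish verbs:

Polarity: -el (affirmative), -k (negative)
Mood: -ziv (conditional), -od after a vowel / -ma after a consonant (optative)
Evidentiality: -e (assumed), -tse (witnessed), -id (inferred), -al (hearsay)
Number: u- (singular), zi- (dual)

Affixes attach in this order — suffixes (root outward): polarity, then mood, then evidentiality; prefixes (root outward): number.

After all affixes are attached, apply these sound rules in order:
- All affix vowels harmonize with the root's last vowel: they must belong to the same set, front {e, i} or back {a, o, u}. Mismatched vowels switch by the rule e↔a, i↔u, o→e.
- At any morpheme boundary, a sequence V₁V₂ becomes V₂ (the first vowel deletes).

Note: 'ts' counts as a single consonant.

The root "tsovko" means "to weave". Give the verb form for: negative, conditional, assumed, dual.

zutsovkokzuva

Attach polarity negative -k → tsovkok.
Attach number dual zi- → zitsovkok.
Attach mood conditional -ziv → zitsovkokziv.
Attach evidentiality assumed -e → zitsovkokzive.
Apply vowel harmony: zitsovkokzive → zutsovkokzuva.
Vowel deletion: no change.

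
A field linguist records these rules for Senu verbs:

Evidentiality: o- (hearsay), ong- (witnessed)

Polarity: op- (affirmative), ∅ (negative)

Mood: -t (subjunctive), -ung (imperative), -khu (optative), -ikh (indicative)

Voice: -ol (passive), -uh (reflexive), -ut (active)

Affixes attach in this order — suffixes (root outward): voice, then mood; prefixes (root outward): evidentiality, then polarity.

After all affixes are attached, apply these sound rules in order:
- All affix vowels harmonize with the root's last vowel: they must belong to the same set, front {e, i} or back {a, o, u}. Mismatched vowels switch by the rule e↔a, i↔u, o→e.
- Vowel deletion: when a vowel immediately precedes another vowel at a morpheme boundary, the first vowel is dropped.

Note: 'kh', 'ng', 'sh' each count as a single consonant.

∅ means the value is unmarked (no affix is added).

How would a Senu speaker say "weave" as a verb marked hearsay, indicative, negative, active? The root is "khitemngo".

Attach evidentiality hearsay o- → okhitemngo.
Attach voice active -ut → okhitemngout.
Attach mood indicative -ikh → okhitemngoutikh.
polarity = negative: zero marking, form stays okhitemngoutikh.
Apply vowel harmony: okhitemngoutikh → okhitemngoutukh.
Apply vowel deletion: okhitemngoutukh → okhitemngutukh.

okhitemngutukh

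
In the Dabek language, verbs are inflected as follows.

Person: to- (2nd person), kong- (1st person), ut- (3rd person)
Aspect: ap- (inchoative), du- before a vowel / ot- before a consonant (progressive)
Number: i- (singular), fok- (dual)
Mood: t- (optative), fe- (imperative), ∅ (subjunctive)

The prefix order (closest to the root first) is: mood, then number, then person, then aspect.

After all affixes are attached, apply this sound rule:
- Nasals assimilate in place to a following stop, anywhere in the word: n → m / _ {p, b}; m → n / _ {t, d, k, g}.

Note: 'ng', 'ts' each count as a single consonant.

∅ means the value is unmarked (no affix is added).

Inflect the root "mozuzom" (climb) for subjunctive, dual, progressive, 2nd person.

ottofokmozuzom

mood = subjunctive: zero marking, form stays mozuzom.
Attach number dual fok- → fokmozuzom.
Attach person 2nd person to- → tofokmozuzom.
Attach aspect progressive ot- (before consonant 't') → ottofokmozuzom.
Nasal assimilation: no change.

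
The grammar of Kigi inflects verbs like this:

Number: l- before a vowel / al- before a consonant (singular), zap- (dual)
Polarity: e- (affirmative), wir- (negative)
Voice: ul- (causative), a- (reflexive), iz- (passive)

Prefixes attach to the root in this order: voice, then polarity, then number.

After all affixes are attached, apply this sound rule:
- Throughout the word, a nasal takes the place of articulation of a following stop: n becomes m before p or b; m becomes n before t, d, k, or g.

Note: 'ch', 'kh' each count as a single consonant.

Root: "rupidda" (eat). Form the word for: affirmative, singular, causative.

Attach voice causative ul- → ulrupidda.
Attach polarity affirmative e- → eulrupidda.
Attach number singular l- (before vowel 'e') → leulrupidda.
Nasal assimilation: no change.

leulrupidda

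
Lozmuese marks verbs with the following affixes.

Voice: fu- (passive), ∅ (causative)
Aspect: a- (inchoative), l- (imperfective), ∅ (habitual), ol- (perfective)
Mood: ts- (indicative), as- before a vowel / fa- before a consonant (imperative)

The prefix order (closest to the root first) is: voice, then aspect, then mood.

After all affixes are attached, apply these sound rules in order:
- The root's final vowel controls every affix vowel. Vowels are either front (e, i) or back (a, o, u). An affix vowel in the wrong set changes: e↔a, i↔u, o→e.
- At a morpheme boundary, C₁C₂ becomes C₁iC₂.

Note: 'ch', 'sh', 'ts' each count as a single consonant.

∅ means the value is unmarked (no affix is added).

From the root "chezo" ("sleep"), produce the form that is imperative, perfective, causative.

asolichezo

voice = causative: zero marking, form stays chezo.
Attach aspect perfective ol- → olchezo.
Attach mood imperative as- (before vowel 'o') → asolchezo.
Vowel harmony: no change.
Apply epenthesis: asolchezo → asolichezo.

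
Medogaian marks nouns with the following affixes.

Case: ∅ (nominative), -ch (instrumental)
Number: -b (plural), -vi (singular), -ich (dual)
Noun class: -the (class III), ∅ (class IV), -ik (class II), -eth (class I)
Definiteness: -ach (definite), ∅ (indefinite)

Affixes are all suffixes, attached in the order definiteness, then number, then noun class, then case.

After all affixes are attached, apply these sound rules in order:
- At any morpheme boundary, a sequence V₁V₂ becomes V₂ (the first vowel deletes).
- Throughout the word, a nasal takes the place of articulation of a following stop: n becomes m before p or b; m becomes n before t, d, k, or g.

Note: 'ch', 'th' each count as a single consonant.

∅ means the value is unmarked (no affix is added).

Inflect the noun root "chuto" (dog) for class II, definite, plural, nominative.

Attach definiteness definite -ach → chutoach.
Attach number plural -b → chutoachb.
Attach noun class class II -ik → chutoachbik.
case = nominative: zero marking, form stays chutoachbik.
Apply vowel deletion: chutoachbik → chutachbik.
Nasal assimilation: no change.

chutachbik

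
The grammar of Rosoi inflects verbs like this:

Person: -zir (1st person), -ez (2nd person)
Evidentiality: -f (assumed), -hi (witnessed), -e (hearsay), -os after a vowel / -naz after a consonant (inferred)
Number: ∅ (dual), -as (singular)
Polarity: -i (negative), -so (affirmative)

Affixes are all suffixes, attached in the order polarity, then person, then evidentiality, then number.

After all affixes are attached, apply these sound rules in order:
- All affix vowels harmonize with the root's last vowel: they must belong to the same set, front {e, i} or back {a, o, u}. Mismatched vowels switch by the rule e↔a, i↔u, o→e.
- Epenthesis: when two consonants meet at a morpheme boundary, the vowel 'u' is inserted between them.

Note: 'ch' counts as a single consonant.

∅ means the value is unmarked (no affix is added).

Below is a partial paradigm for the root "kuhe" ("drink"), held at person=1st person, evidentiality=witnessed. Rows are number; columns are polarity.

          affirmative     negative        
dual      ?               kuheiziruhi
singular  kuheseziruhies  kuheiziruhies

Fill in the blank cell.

Attach polarity affirmative -so → kuheso.
Attach person 1st person -zir → kuhesozir.
Attach evidentiality witnessed -hi → kuhesozirhi.
number = dual: zero marking, form stays kuhesozirhi.
Apply vowel harmony: kuhesozirhi → kuhesezirhi.
Apply epenthesis: kuhesezirhi → kuheseziruhi.

kuheseziruhi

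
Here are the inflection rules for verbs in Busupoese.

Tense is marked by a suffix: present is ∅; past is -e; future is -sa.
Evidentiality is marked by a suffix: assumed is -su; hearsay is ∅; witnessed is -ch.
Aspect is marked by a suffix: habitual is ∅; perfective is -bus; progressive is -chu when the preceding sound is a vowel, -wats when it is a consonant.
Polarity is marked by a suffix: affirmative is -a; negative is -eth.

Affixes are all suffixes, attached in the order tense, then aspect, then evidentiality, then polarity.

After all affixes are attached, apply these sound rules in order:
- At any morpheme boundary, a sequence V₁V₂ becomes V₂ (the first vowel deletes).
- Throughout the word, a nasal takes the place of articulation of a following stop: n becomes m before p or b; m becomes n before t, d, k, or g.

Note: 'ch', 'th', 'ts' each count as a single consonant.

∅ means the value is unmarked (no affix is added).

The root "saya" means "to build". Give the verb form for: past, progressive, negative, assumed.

Attach tense past -e → sayae.
Attach aspect progressive -chu (after vowel 'e') → sayaechu.
Attach evidentiality assumed -su → sayaechusu.
Attach polarity negative -eth → sayaechusueth.
Apply vowel deletion: sayaechusueth → sayechuseth.
Nasal assimilation: no change.

sayechuseth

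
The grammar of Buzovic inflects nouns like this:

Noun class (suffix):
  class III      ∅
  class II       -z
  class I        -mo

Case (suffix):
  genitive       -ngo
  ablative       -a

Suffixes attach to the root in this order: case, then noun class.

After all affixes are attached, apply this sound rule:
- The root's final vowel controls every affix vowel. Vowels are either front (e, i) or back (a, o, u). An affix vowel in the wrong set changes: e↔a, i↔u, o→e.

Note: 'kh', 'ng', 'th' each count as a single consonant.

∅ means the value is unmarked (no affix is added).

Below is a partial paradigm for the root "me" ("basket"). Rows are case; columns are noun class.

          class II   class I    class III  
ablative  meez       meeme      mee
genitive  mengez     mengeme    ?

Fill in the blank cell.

menge

Attach case genitive -ngo → mengo.
noun class = class III: zero marking, form stays mengo.
Apply vowel harmony: mengo → menge.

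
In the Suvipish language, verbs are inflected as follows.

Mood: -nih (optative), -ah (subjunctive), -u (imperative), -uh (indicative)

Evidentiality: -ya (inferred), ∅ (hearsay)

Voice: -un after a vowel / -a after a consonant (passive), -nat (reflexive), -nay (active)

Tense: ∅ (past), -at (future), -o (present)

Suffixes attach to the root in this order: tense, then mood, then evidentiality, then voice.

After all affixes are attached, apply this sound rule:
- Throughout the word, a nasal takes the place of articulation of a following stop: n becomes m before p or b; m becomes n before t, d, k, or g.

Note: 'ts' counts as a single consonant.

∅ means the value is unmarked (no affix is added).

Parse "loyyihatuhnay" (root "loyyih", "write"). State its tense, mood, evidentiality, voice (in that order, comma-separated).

future, indicative, hearsay, active

Segment: loyyih-at-uh-nay.
tense: -at → future.
mood: -uh → indicative.
evidentiality: ∅ → hearsay.
voice: -nay → active.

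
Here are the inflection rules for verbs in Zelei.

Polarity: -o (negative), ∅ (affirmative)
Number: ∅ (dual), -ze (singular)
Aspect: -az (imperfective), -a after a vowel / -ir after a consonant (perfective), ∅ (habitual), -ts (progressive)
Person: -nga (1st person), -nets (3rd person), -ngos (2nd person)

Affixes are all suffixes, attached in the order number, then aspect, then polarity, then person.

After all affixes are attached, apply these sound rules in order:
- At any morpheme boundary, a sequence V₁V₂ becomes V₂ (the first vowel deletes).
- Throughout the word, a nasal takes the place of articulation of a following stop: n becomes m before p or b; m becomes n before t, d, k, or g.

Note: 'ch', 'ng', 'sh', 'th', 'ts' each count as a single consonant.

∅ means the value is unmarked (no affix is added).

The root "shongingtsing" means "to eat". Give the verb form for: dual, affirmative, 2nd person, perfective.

number = dual: zero marking, form stays shongingtsing.
Attach aspect perfective -ir (after consonant 'ng') → shongingtsingir.
polarity = affirmative: zero marking, form stays shongingtsingir.
Attach person 2nd person -ngos → shongingtsingirngos.
Vowel deletion: no change.
Nasal assimilation: no change.

shongingtsingirngos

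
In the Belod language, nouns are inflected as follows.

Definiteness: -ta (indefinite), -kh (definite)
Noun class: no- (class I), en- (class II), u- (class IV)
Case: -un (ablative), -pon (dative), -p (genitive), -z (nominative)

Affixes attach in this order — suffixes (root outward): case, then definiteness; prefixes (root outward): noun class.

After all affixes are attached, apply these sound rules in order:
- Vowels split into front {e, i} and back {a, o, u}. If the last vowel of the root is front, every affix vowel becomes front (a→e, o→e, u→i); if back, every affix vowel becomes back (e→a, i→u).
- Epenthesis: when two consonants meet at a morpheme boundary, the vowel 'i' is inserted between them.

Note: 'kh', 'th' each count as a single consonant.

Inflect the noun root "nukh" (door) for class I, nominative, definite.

nonukhizikh

Attach noun class class I no- → nonukh.
Attach case nominative -z → nonukhz.
Attach definiteness definite -kh → nonukhzkh.
Vowel harmony: no change.
Apply epenthesis: nonukhzkh → nonukhizikh.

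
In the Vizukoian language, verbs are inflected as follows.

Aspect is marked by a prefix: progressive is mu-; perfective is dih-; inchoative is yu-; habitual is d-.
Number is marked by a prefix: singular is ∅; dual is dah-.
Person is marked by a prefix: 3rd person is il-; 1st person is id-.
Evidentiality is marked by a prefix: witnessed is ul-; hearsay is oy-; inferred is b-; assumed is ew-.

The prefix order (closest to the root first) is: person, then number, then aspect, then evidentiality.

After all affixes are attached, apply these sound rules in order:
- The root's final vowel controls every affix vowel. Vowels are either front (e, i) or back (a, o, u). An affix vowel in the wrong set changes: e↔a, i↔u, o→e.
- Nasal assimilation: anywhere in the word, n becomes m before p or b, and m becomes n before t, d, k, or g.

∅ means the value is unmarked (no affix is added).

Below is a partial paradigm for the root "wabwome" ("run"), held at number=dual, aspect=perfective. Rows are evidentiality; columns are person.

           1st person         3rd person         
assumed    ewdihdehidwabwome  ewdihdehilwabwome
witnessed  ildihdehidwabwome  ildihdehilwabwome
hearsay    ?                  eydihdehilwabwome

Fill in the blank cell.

eydihdehidwabwome

Attach person 1st person id- → idwabwome.
Attach number dual dah- → dahidwabwome.
Attach aspect perfective dih- → dihdahidwabwome.
Attach evidentiality hearsay oy- → oydihdahidwabwome.
Apply vowel harmony: oydihdahidwabwome → eydihdehidwabwome.
Nasal assimilation: no change.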